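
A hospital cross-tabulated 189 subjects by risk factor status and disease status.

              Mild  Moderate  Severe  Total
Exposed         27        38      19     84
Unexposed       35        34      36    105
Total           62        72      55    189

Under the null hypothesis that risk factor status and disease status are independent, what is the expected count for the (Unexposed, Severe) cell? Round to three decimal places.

30.556

Row total (Unexposed) = 105; column total (Severe) = 55; grand total N = 189.
Expected count = (row total × column total) / N = 105 × 55 / 189 = 30.556.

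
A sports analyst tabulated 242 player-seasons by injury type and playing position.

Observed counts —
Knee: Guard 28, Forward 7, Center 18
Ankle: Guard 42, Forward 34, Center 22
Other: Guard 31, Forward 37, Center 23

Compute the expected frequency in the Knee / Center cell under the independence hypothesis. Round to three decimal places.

Row total (Knee) = 53; column total (Center) = 63; grand total N = 242.
Expected count = (row total × column total) / N = 53 × 63 / 242 = 13.798.

13.798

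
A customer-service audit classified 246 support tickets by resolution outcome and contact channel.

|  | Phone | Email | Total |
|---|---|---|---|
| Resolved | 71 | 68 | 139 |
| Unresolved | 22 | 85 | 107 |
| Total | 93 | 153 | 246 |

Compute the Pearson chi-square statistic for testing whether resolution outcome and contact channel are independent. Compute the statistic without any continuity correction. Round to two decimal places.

Grand total N = 246.
Expected counts (row total × column total / N):
  Resolved, Phone: 139×93/246 = 52.549
  Resolved, Email: 139×153/246 = 86.451
  Unresolved, Phone: 107×93/246 = 40.451
  Unresolved, Email: 107×153/246 = 66.549
Contributions (O − E)²/E:
  (71 − 52.549)²/52.549 = 6.4785
  (68 − 86.451)²/86.451 = 3.9379
  (22 − 40.451)²/40.451 = 8.4161
  (85 − 66.549)²/66.549 = 5.1156
χ² = 6.4785 + 3.9379 + 8.4161 + 5.1156 = 23.95

23.95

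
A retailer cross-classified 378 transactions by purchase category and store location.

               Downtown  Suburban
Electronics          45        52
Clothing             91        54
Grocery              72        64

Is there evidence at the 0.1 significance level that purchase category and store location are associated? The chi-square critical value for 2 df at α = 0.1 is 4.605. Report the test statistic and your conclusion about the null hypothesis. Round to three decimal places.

6.664; reject H₀

Row totals: 97, 145, 136. Column totals: 208, 170. Grand total N = 378.
Expected counts (row total × column total / N):
  Electronics, Downtown: 97×208/378 = 53.3757
  Electronics, Suburban: 97×170/378 = 43.6243
  Clothing, Downtown: 145×208/378 = 79.7884
  Clothing, Suburban: 145×170/378 = 65.2116
  Grocery, Downtown: 136×208/378 = 74.8360
  Grocery, Suburban: 136×170/378 = 61.1640
Contributions (O − E)²/E:
  (45 − 53.3757)²/53.3757 = 1.3143
  (52 − 43.6243)²/43.6243 = 1.6081
  (91 − 79.7884)²/79.7884 = 1.5754
  (54 − 65.2116)²/65.2116 = 1.9276
  (72 − 74.8360)²/74.8360 = 0.1075
  (64 − 61.1640)²/61.1640 = 0.1315
χ² = 1.3143 + 1.6081 + 1.5754 + 1.9276 + 0.1075 + 0.1315 = 6.664
df = (3−1)(2−1) = 2. Since 6.664 > 4.605, reject the null hypothesis of independence at α = 0.1.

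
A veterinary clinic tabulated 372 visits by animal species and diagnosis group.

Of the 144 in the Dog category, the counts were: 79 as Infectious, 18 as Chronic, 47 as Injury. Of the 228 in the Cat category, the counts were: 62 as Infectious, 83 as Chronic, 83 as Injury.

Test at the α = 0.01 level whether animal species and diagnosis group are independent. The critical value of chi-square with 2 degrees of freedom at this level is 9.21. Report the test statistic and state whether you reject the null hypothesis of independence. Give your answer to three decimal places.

36.757; reject H₀

Row totals: 144, 228. Column totals: 141, 101, 130. Grand total N = 372.
Expected counts (row total × column total / N):
  Dog, Infectious: 144×141/372 = 54.5806
  Dog, Chronic: 144×101/372 = 39.0968
  Dog, Injury: 144×130/372 = 50.3226
  Cat, Infectious: 228×141/372 = 86.4194
  Cat, Chronic: 228×101/372 = 61.9032
  Cat, Injury: 228×130/372 = 79.6774
Contributions (O − E)²/E:
  (79 − 54.5806)²/54.5806 = 10.9253
  (18 − 39.0968)²/39.0968 = 11.3839
  (47 − 50.3226)²/50.3226 = 0.2194
  (62 − 86.4194)²/86.4194 = 6.9002
  (83 − 61.9032)²/61.9032 = 7.1899
  (83 − 79.6774)²/79.6774 = 0.1386
χ² = 10.9253 + 11.3839 + 0.2194 + 6.9002 + 7.1899 + 0.1386 = 36.757
df = (2−1)(3−1) = 2. Since 36.757 > 9.21, reject the null hypothesis of independence at α = 0.01.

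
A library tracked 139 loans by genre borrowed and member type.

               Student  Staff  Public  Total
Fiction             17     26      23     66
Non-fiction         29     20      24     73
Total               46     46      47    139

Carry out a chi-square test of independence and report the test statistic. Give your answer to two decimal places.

Grand total N = 139.
Expected counts (row total × column total / N):
  Fiction, Student: 66×46/139 = 21.842
  Fiction, Staff: 66×46/139 = 21.842
  Fiction, Public: 66×47/139 = 22.317
  Non-fiction, Student: 73×46/139 = 24.158
  Non-fiction, Staff: 73×46/139 = 24.158
  Non-fiction, Public: 73×47/139 = 24.683
Contributions (O − E)²/E:
  (17 − 21.842)²/21.842 = 1.0734
  (26 − 21.842)²/21.842 = 0.7915
  (23 − 22.317)²/22.317 = 0.0209
  (29 − 24.158)²/24.158 = 0.9705
  (20 − 24.158)²/24.158 = 0.7157
  (24 − 24.683)²/24.683 = 0.0189
χ² = 1.0734 + 0.7915 + 0.0209 + 0.9705 + 0.7157 + 0.0189 = 3.59

3.59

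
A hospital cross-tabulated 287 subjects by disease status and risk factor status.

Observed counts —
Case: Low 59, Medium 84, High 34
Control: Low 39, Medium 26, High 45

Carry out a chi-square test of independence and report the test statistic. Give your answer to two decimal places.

Row totals: 177, 110. Column totals: 98, 110, 79. Grand total N = 287.
Expected counts (row total × column total / N):
  Case, Low: 177×98/287 = 60.439
  Case, Medium: 177×110/287 = 67.840
  Case, High: 177×79/287 = 48.721
  Control, Low: 110×98/287 = 37.561
  Control, Medium: 110×110/287 = 42.160
  Control, High: 110×79/287 = 30.279
Contributions (O − E)²/E:
  (59 − 60.439)²/60.439 = 0.0343
  (84 − 67.840)²/67.840 = 3.8494
  (34 − 48.721)²/48.721 = 4.4479
  (39 − 37.561)²/37.561 = 0.0551
  (26 − 42.160)²/42.160 = 6.1942
  (45 − 30.279)²/30.279 = 7.1570
χ² = 0.0343 + 3.8494 + 4.4479 + 0.0551 + 6.1942 + 7.1570 = 21.74

21.74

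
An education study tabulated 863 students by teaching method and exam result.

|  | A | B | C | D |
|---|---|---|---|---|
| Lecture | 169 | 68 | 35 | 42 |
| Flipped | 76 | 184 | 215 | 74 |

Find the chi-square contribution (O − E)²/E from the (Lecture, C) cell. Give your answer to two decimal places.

34.43

Row total (Lecture) = 314; column total (C) = 250; N = 863.
Expected count E = 314 × 250 / 863 = 90.962.
Contribution = (O − E)²/E = (35 − 90.962)² / 90.962 = 34.43.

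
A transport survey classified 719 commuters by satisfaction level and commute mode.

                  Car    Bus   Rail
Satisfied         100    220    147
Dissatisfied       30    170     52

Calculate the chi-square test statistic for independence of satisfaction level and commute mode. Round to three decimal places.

Row totals: 467, 252. Column totals: 130, 390, 199. Grand total N = 719.
Expected counts (row total × column total / N):
  Satisfied, Car: 467×130/719 = 84.4367
  Satisfied, Bus: 467×390/719 = 253.3102
  Satisfied, Rail: 467×199/719 = 129.2531
  Dissatisfied, Car: 252×130/719 = 45.5633
  Dissatisfied, Bus: 252×390/719 = 136.6898
  Dissatisfied, Rail: 252×199/719 = 69.7469
Contributions (O − E)²/E:
  (100 − 84.4367)²/84.4367 = 2.8686
  (220 − 253.3102)²/253.3102 = 4.3803
  (147 − 129.2531)²/129.2531 = 2.4367
  (30 − 45.5633)²/45.5633 = 5.3160
  (170 − 136.6898)²/136.6898 = 8.1174
  (52 − 69.7469)²/69.7469 = 4.5156
χ² = 2.8686 + 4.3803 + 2.4367 + 5.3160 + 8.1174 + 4.5156 = 27.635

27.635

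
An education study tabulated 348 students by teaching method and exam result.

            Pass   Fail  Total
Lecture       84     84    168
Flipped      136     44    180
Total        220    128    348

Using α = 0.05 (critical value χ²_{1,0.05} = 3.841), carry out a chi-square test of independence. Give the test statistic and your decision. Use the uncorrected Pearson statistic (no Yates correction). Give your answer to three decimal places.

Grand total N = 348.
Expected counts (row total × column total / N):
  Lecture, Pass: 168×220/348 = 106.2069
  Lecture, Fail: 168×128/348 = 61.7931
  Flipped, Pass: 180×220/348 = 113.7931
  Flipped, Fail: 180×128/348 = 66.2069
Contributions (O − E)²/E:
  (84 − 106.2069)²/106.2069 = 4.6433
  (84 − 61.7931)²/61.7931 = 7.9806
  (136 − 113.7931)²/113.7931 = 4.3337
  (44 − 66.2069)²/66.2069 = 7.4486
χ² = 4.6433 + 7.9806 + 4.3337 + 7.4486 = 24.406
df = (2−1)(2−1) = 1. Since 24.406 > 3.841, reject the null hypothesis of independence at α = 0.05.

24.406; reject H₀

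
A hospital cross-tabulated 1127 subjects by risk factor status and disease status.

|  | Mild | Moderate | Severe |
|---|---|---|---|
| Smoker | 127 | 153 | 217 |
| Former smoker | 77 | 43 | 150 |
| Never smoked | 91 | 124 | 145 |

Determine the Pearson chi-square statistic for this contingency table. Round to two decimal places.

Row totals: 497, 270, 360. Column totals: 295, 320, 512. Grand total N = 1127.
Expected counts (row total × column total / N):
  Smoker, Mild: 497×295/1127 = 130.093
  Smoker, Moderate: 497×320/1127 = 141.118
  Smoker, Severe: 497×512/1127 = 225.789
  Former smoker, Mild: 270×295/1127 = 70.674
  Former smoker, Moderate: 270×320/1127 = 76.664
  Former smoker, Severe: 270×512/1127 = 122.662
  Never smoked, Mild: 360×295/1127 = 94.232
  Never smoked, Moderate: 360×320/1127 = 102.218
  Never smoked, Severe: 360×512/1127 = 163.549
Contributions (O − E)²/E:
  (127 − 130.093)²/130.093 = 0.0735
  (153 − 141.118)²/141.118 = 1.0005
  (217 − 225.789)²/225.789 = 0.3421
  (77 − 70.674)²/70.674 = 0.5662
  (43 − 76.664)²/76.664 = 14.7822
  (150 − 122.662)²/122.662 = 6.0929
  (91 − 94.232)²/94.232 = 0.1109
  (124 − 102.218)²/102.218 = 4.6416
  (145 − 163.549)²/163.549 = 2.1037
χ² = 0.0735 + 1.0005 + 0.3421 + 0.5662 + 14.7822 + 6.0929 + 0.1109 + 4.6416 + 2.1037 = 29.71

29.71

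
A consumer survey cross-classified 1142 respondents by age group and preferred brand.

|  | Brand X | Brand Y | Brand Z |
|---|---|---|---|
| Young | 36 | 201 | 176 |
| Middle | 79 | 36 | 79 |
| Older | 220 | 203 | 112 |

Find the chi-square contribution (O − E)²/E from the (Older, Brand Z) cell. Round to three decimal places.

20.890

Row total (Older) = 535; column total (Brand Z) = 367; N = 1142.
Expected count E = 535 × 367 / 1142 = 171.93082.
Contribution = (O − E)²/E = (112 − 171.93082)² / 171.93082 = 20.890.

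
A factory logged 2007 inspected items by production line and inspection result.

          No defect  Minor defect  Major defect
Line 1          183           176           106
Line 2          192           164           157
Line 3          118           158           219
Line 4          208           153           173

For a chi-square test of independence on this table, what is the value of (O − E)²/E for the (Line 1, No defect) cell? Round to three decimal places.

2.609

Row total (Line 1) = 465; column total (No defect) = 701; N = 2007.
Expected count E = 465 × 701 / 2007 = 162.4141.
Contribution = (O − E)²/E = (183 − 162.4141)² / 162.4141 = 2.609.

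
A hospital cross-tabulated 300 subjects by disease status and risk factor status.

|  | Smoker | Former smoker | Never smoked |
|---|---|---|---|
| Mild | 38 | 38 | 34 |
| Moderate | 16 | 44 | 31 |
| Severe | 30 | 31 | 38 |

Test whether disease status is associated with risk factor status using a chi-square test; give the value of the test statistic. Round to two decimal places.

Row totals: 110, 91, 99. Column totals: 84, 113, 103. Grand total N = 300.
Expected counts (row total × column total / N):
  Mild, Smoker: 110×84/300 = 30.800
  Mild, Former smoker: 110×113/300 = 41.433
  Mild, Never smoked: 110×103/300 = 37.767
  Moderate, Smoker: 91×84/300 = 25.480
  Moderate, Former smoker: 91×113/300 = 34.277
  Moderate, Never smoked: 91×103/300 = 31.243
  Severe, Smoker: 99×84/300 = 27.720
  Severe, Former smoker: 99×113/300 = 37.290
  Severe, Never smoked: 99×103/300 = 33.990
Contributions (O − E)²/E:
  (38 − 30.800)²/30.800 = 1.6831
  (38 − 41.433)²/41.433 = 0.2844
  (34 − 37.767)²/37.767 = 0.3757
  (16 − 25.480)²/25.480 = 3.5271
  (44 − 34.277)²/34.277 = 2.7580
  (31 − 31.243)²/31.243 = 0.0019
  (30 − 27.720)²/27.720 = 0.1875
  (31 − 37.290)²/37.290 = 1.0610
  (38 − 33.990)²/33.990 = 0.4731
χ² = 1.6831 + 0.2844 + 0.3757 + 3.5271 + 2.7580 + 0.0019 + 0.1875 + 1.0610 + 0.4731 = 10.35

10.35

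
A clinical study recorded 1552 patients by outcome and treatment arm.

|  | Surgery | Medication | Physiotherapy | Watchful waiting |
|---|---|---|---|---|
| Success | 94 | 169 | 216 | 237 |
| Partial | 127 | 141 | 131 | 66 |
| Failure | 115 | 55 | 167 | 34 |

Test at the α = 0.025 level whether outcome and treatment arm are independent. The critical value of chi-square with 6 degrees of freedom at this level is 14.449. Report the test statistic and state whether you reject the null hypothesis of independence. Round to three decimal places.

Row totals: 716, 465, 371. Column totals: 336, 365, 514, 337. Grand total N = 1552.
Expected counts (row total × column total / N):
  Success, Surgery: 716×336/1552 = 155.0103
  Success, Medication: 716×365/1552 = 168.3892
  Success, Physiotherapy: 716×514/1552 = 237.1289
  Success, Watchful waiting: 716×337/1552 = 155.4716
  Partial, Surgery: 465×336/1552 = 100.6701
  Partial, Medication: 465×365/1552 = 109.3589
  Partial, Physiotherapy: 465×514/1552 = 154.0013
  Partial, Watchful waiting: 465×337/1552 = 100.9697
  Failure, Surgery: 371×336/1552 = 80.3196
  Failure, Medication: 371×365/1552 = 87.2519
  Failure, Physiotherapy: 371×514/1552 = 122.8698
  Failure, Watchful waiting: 371×337/1552 = 80.5586
Contributions (O − E)²/E:
  (94 − 155.0103)²/155.0103 = 24.0130
  (169 − 168.3892)²/168.3892 = 0.0022
  (216 − 237.1289)²/237.1289 = 1.8826
  (237 − 155.4716)²/155.4716 = 42.7530
  (127 − 100.6701)²/100.6701 = 6.8865
  (141 − 109.3589)²/109.3589 = 9.1548
  (131 − 154.0013)²/154.0013 = 3.4354
  (66 − 100.9697)²/100.9697 = 12.1114
  (115 − 80.3196)²/80.3196 = 14.9743
  (55 − 87.2519)²/87.2519 = 11.9216
  (167 − 122.8698)²/122.8698 = 15.8499
  (34 − 80.5586)²/80.5586 = 26.9084
χ² = 24.0130 + 0.0022 + 1.8826 + 42.7530 + 6.8865 + 9.1548 + 3.4354 + 12.1114 + 14.9743 + 11.9216 + 15.8499 + 26.9084 = 169.893
df = (3−1)(4−1) = 6. Since 169.893 > 14.449, reject the null hypothesis of independence at α = 0.025.

169.893; reject H₀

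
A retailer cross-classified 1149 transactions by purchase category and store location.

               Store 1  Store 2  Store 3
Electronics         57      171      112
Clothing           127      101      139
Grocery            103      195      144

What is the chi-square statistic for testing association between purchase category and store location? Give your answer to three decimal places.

Row totals: 340, 367, 442. Column totals: 287, 467, 395. Grand total N = 1149.
Expected counts (row total × column total / N):
  Electronics, Store 1: 340×287/1149 = 84.9260
  Electronics, Store 2: 340×467/1149 = 138.1897
  Electronics, Store 3: 340×395/1149 = 116.8842
  Clothing, Store 1: 367×287/1149 = 91.6701
  Clothing, Store 2: 367×467/1149 = 149.1636
  Clothing, Store 3: 367×395/1149 = 126.1662
  Grocery, Store 1: 442×287/1149 = 110.4038
  Grocery, Store 2: 442×467/1149 = 179.6466
  Grocery, Store 3: 442×395/1149 = 151.9495
Contributions (O − E)²/E:
  (57 − 84.9260)²/84.9260 = 9.1828
  (171 − 138.1897)²/138.1897 = 7.7901
  (112 − 116.8842)²/116.8842 = 0.2041
  (127 − 91.6701)²/91.6701 = 13.6162
  (101 − 149.1636)²/149.1636 = 15.5516
  (139 − 126.1662)²/126.1662 = 1.3055
  (103 − 110.4038)²/110.4038 = 0.4965
  (195 − 179.6466)²/179.6466 = 1.3122
  (144 − 151.9495)²/151.9495 = 0.4159
χ² = 9.1828 + 7.7901 + 0.2041 + 13.6162 + 15.5516 + 1.3055 + 0.4965 + 1.3122 + 0.4159 = 49.875

49.875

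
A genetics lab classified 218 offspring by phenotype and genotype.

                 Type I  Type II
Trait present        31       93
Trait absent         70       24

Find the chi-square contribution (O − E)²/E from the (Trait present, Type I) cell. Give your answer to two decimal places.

Row total (Trait present) = 124; column total (Type I) = 101; N = 218.
Expected count E = 124 × 101 / 218 = 57.450.
Contribution = (O − E)²/E = (31 − 57.450)² / 57.450 = 12.18.

12.18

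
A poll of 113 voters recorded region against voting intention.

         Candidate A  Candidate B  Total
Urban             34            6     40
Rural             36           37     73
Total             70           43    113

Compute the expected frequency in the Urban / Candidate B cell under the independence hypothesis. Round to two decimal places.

15.22

Row total (Urban) = 40; column total (Candidate B) = 43; grand total N = 113.
Expected count = (row total × column total) / N = 40 × 43 / 113 = 15.22.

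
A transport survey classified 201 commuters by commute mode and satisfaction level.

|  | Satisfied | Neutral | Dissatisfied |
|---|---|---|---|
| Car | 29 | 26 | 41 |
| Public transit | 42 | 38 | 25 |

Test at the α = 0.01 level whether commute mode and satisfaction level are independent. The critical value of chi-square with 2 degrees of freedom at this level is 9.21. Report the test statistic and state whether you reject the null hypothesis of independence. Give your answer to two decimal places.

8.12; fail to reject H₀

Row totals: 96, 105. Column totals: 71, 64, 66. Grand total N = 201.
Expected counts (row total × column total / N):
  Car, Satisfied: 96×71/201 = 33.910
  Car, Neutral: 96×64/201 = 30.567
  Car, Dissatisfied: 96×66/201 = 31.522
  Public transit, Satisfied: 105×71/201 = 37.090
  Public transit, Neutral: 105×64/201 = 33.433
  Public transit, Dissatisfied: 105×66/201 = 34.478
Contributions (O − E)²/E:
  (29 − 33.910)²/33.910 = 0.7109
  (26 − 30.567)²/30.567 = 0.6824
  (41 − 31.522)²/31.522 = 2.8498
  (42 − 37.090)²/37.090 = 0.6500
  (38 − 33.433)²/33.433 = 0.6239
  (25 − 34.478)²/34.478 = 2.6055
χ² = 0.7109 + 0.6824 + 2.8498 + 0.6500 + 0.6239 + 2.6055 = 8.12
df = (2−1)(3−1) = 2. Since 8.12 < 9.21, fail to reject the null hypothesis of independence at α = 0.01.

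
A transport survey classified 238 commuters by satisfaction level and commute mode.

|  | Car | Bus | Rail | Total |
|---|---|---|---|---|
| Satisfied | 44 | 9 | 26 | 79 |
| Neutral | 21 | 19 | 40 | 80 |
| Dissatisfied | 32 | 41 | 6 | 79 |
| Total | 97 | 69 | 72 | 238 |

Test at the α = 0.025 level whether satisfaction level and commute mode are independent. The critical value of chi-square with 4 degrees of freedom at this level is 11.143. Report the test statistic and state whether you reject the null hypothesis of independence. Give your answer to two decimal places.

Grand total N = 238.
Expected counts (row total × column total / N):
  Satisfied, Car: 79×97/238 = 32.197
  Satisfied, Bus: 79×69/238 = 22.903
  Satisfied, Rail: 79×72/238 = 23.899
  Neutral, Car: 80×97/238 = 32.605
  Neutral, Bus: 80×69/238 = 23.193
  Neutral, Rail: 80×72/238 = 24.202
  Dissatisfied, Car: 79×97/238 = 32.197
  Dissatisfied, Bus: 79×69/238 = 22.903
  Dissatisfied, Rail: 79×72/238 = 23.899
Contributions (O − E)²/E:
  (44 − 32.197)²/32.197 = 4.3268
  (9 − 22.903)²/22.903 = 8.4397
  (26 − 23.899)²/23.899 = 0.1847
  (21 − 32.605)²/32.605 = 4.1305
  (19 − 23.193)²/23.193 = 0.7580
  (40 − 24.202)²/24.202 = 10.3122
  (32 − 32.197)²/32.197 = 0.0012
  (41 − 22.903)²/22.903 = 14.2995
  (6 − 23.899)²/23.899 = 13.4053
χ² = 4.3268 + 8.4397 + 0.1847 + 4.1305 + 0.7580 + 10.3122 + 0.0012 + 14.2995 + 13.4053 = 55.86
df = (3−1)(3−1) = 4. Since 55.86 > 11.143, reject the null hypothesis of independence at α = 0.025.

55.86; reject H₀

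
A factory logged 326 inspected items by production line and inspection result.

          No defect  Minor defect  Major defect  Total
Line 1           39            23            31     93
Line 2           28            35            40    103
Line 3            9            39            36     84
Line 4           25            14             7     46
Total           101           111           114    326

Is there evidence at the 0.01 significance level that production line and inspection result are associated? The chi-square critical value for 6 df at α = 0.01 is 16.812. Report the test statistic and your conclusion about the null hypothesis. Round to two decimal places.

36.79; reject H₀

Grand total N = 326.
Expected counts (row total × column total / N):
  Line 1, No defect: 93×101/326 = 28.813
  Line 1, Minor defect: 93×111/326 = 31.666
  Line 1, Major defect: 93×114/326 = 32.521
  Line 2, No defect: 103×101/326 = 31.911
  Line 2, Minor defect: 103×111/326 = 35.071
  Line 2, Major defect: 103×114/326 = 36.018
  Line 3, No defect: 84×101/326 = 26.025
  Line 3, Minor defect: 84×111/326 = 28.601
  Line 3, Major defect: 84×114/326 = 29.374
  Line 4, No defect: 46×101/326 = 14.252
  Line 4, Minor defect: 46×111/326 = 15.663
  Line 4, Major defect: 46×114/326 = 16.086
Contributions (O − E)²/E:
  (39 − 28.813)²/28.813 = 3.6017
  (23 − 31.666)²/31.666 = 2.3716
  (31 − 32.521)²/32.521 = 0.0711
  (28 − 31.911)²/31.911 = 0.4793
  (35 − 35.071)²/35.071 = 0.0001
  (40 − 36.018)²/36.018 = 0.4402
  (9 − 26.025)²/26.025 = 11.1374
  (39 − 28.601)²/28.601 = 3.7810
  (36 − 29.374)²/29.374 = 1.4947
  (25 − 14.252)²/14.252 = 8.1055
  (14 − 15.663)²/15.663 = 0.1766
  (7 − 16.086)²/16.086 = 5.1321
χ² = 3.6017 + 2.3716 + 0.0711 + 0.4793 + 0.0001 + 0.4402 + 11.1374 + 3.7810 + 1.4947 + 8.1055 + 0.1766 + 5.1321 = 36.79
df = (4−1)(3−1) = 6. Since 36.79 > 16.812, reject the null hypothesis of independence at α = 0.01.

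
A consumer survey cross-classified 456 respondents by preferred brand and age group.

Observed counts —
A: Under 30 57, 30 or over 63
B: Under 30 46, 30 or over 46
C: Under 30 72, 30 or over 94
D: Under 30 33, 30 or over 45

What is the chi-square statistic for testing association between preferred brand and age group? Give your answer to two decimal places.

Row totals: 120, 92, 166, 78. Column totals: 208, 248. Grand total N = 456.
Expected counts (row total × column total / N):
  A, Under 30: 120×208/456 = 54.737
  A, 30 or over: 120×248/456 = 65.263
  B, Under 30: 92×208/456 = 41.965
  B, 30 or over: 92×248/456 = 50.035
  C, Under 30: 166×208/456 = 75.719
  C, 30 or over: 166×248/456 = 90.281
  D, Under 30: 78×208/456 = 35.579
  D, 30 or over: 78×248/456 = 42.421
Contributions (O − E)²/E:
  (57 − 54.737)²/54.737 = 0.0936
  (63 − 65.263)²/65.263 = 0.0785
  (46 − 41.965)²/41.965 = 0.3880
  (46 − 50.035)²/50.035 = 0.3254
  (72 − 75.719)²/75.719 = 0.1827
  (94 − 90.281)²/90.281 = 0.1532
  (33 − 35.579)²/35.579 = 0.1869
  (45 − 42.421)²/42.421 = 0.1568
χ² = 0.0936 + 0.0785 + 0.3880 + 0.3254 + 0.1827 + 0.1532 + 0.1869 + 0.1568 = 1.57

1.57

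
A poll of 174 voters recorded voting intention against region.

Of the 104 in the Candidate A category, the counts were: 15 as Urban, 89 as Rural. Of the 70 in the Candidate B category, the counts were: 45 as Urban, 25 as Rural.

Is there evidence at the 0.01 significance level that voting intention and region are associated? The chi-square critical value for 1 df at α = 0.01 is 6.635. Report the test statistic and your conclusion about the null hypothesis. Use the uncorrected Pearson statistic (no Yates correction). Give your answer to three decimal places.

46.044; reject H₀

Row totals: 104, 70. Column totals: 60, 114. Grand total N = 174.
Expected counts (row total × column total / N):
  Candidate A, Urban: 104×60/174 = 35.8621
  Candidate A, Rural: 104×114/174 = 68.1379
  Candidate B, Urban: 70×60/174 = 24.1379
  Candidate B, Rural: 70×114/174 = 45.8621
Contributions (O − E)²/E:
  (15 − 35.8621)²/35.8621 = 12.1361
  (89 − 68.1379)²/68.1379 = 6.3874
  (45 − 24.1379)²/24.1379 = 18.0309
  (25 − 45.8621)²/45.8621 = 9.4899
χ² = 12.1361 + 6.3874 + 18.0309 + 9.4899 = 46.044
df = (2−1)(2−1) = 1. Since 46.044 > 6.635, reject the null hypothesis of independence at α = 0.01.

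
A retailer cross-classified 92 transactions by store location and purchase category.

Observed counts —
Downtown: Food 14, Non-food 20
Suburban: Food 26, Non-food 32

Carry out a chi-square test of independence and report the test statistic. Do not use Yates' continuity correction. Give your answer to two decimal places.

Row totals: 34, 58. Column totals: 40, 52. Grand total N = 92.
Expected counts (row total × column total / N):
  Downtown, Food: 34×40/92 = 14.783
  Downtown, Non-food: 34×52/92 = 19.217
  Suburban, Food: 58×40/92 = 25.217
  Suburban, Non-food: 58×52/92 = 32.783
Contributions (O − E)²/E:
  (14 − 14.783)²/14.783 = 0.0415
  (20 − 19.217)²/19.217 = 0.0319
  (26 − 25.217)²/25.217 = 0.0243
  (32 − 32.783)²/32.783 = 0.0187
χ² = 0.0415 + 0.0319 + 0.0243 + 0.0187 = 0.12

0.12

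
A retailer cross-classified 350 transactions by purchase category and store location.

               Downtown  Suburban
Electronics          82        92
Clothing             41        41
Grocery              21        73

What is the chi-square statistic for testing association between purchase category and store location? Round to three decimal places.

Row totals: 174, 82, 94. Column totals: 144, 206. Grand total N = 350.
Expected counts (row total × column total / N):
  Electronics, Downtown: 174×144/350 = 71.5886
  Electronics, Suburban: 174×206/350 = 102.4114
  Clothing, Downtown: 82×144/350 = 33.7371
  Clothing, Suburban: 82×206/350 = 48.2629
  Grocery, Downtown: 94×144/350 = 38.6743
  Grocery, Suburban: 94×206/350 = 55.3257
Contributions (O − E)²/E:
  (82 − 71.5886)²/71.5886 = 1.5142
  (92 − 102.4114)²/102.4114 = 1.0584
  (41 − 33.7371)²/33.7371 = 1.5636
  (41 − 48.2629)²/48.2629 = 1.0930
  (21 − 38.6743)²/38.6743 = 8.0772
  (73 − 55.3257)²/55.3257 = 5.6462
χ² = 1.5142 + 1.0584 + 1.5636 + 1.0930 + 8.0772 + 5.6462 = 18.953

18.953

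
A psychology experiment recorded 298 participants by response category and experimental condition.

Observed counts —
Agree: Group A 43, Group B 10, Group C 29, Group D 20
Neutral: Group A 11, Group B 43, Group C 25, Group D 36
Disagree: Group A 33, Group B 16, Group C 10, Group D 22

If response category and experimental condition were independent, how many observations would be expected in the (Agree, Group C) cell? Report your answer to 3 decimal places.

21.906

Row total (Agree) = 102; column total (Group C) = 64; grand total N = 298.
Expected count = (row total × column total) / N = 102 × 64 / 298 = 21.906.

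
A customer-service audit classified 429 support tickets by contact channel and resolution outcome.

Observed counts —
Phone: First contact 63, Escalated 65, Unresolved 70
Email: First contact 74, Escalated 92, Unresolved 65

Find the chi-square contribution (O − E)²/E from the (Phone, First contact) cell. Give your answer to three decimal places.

Row total (Phone) = 198; column total (First contact) = 137; N = 429.
Expected count E = 198 × 137 / 429 = 63.2308.
Contribution = (O − E)²/E = (63 − 63.2308)² / 63.2308 = 0.001.

0.001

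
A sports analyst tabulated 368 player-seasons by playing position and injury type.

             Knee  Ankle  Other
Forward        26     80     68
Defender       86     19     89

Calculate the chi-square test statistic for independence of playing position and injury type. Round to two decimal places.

Row totals: 174, 194. Column totals: 112, 99, 157. Grand total N = 368.
Expected counts (row total × column total / N):
  Forward, Knee: 174×112/368 = 52.957
  Forward, Ankle: 174×99/368 = 46.810
  Forward, Other: 174×157/368 = 74.234
  Defender, Knee: 194×112/368 = 59.043
  Defender, Ankle: 194×99/368 = 52.190
  Defender, Other: 194×157/368 = 82.766
Contributions (O − E)²/E:
  (26 − 52.957)²/52.957 = 13.7221
  (80 − 46.810)²/46.810 = 23.5329
  (68 − 74.234)²/74.234 = 0.5235
  (86 − 59.043)²/59.043 = 12.3076
  (19 − 52.190)²/52.190 = 21.1070
  (89 − 82.766)²/82.766 = 0.4695
χ² = 13.7221 + 23.5329 + 0.5235 + 12.3076 + 21.1070 + 0.4695 = 71.66

71.66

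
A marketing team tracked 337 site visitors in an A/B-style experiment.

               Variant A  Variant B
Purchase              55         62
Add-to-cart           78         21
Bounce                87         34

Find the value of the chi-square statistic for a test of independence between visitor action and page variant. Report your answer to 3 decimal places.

Row totals: 117, 99, 121. Column totals: 220, 117. Grand total N = 337.
Expected counts (row total × column total / N):
  Purchase, Variant A: 117×220/337 = 76.3798
  Purchase, Variant B: 117×117/337 = 40.6202
  Add-to-cart, Variant A: 99×220/337 = 64.6291
  Add-to-cart, Variant B: 99×117/337 = 34.3709
  Bounce, Variant A: 121×220/337 = 78.9911
  Bounce, Variant B: 121×117/337 = 42.0089
Contributions (O − E)²/E:
  (55 − 76.3798)²/76.3798 = 5.9845
  (62 − 40.6202)²/40.6202 = 11.2529
  (78 − 64.6291)²/64.6291 = 2.7663
  (21 − 34.3709)²/34.3709 = 5.2015
  (87 − 78.9911)²/78.9911 = 0.8120
  (34 − 42.0089)²/42.0089 = 1.5269
χ² = 5.9845 + 11.2529 + 2.7663 + 5.2015 + 0.8120 + 1.5269 = 27.544

27.544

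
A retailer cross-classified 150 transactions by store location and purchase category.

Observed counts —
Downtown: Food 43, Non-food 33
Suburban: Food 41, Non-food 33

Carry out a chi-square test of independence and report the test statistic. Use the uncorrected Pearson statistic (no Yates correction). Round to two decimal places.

0.02

Row totals: 76, 74. Column totals: 84, 66. Grand total N = 150.
Expected counts (row total × column total / N):
  Downtown, Food: 76×84/150 = 42.560
  Downtown, Non-food: 76×66/150 = 33.440
  Suburban, Food: 74×84/150 = 41.440
  Suburban, Non-food: 74×66/150 = 32.560
Contributions (O − E)²/E:
  (43 − 42.560)²/42.560 = 0.0045
  (33 − 33.440)²/33.440 = 0.0058
  (41 − 41.440)²/41.440 = 0.0047
  (33 − 32.560)²/32.560 = 0.0059
χ² = 0.0045 + 0.0058 + 0.0047 + 0.0059 = 0.02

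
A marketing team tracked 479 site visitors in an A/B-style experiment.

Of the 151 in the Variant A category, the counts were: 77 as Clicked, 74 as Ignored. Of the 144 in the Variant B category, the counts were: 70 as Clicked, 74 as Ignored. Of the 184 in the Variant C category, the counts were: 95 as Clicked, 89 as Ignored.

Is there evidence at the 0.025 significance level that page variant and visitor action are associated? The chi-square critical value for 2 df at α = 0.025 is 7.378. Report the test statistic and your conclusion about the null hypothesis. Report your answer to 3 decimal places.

Row totals: 151, 144, 184. Column totals: 242, 237. Grand total N = 479.
Expected counts (row total × column total / N):
  Variant A, Clicked: 151×242/479 = 76.2881
  Variant A, Ignored: 151×237/479 = 74.7119
  Variant B, Clicked: 144×242/479 = 72.7516
  Variant B, Ignored: 144×237/479 = 71.2484
  Variant C, Clicked: 184×242/479 = 92.9603
  Variant C, Ignored: 184×237/479 = 91.0397
Contributions (O − E)²/E:
  (77 − 76.2881)²/76.2881 = 0.0066
  (74 − 74.7119)²/74.7119 = 0.0068
  (70 − 72.7516)²/72.7516 = 0.1041
  (74 − 71.2484)²/71.2484 = 0.1063
  (95 − 92.9603)²/92.9603 = 0.0448
  (89 − 91.0397)²/91.0397 = 0.0457
χ² = 0.0066 + 0.0068 + 0.1041 + 0.1063 + 0.0448 + 0.0457 = 0.314
df = (3−1)(2−1) = 2. Since 0.314 < 7.378, fail to reject the null hypothesis of independence at α = 0.025.

0.314; fail to reject H₀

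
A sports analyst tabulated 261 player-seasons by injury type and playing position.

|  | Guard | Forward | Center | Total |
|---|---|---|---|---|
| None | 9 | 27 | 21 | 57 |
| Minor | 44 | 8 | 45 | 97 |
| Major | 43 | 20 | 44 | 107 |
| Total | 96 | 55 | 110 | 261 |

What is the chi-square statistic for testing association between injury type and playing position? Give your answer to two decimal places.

Grand total N = 261.
Expected counts (row total × column total / N):
  None, Guard: 57×96/261 = 20.9655
  None, Forward: 57×55/261 = 12.0115
  None, Center: 57×110/261 = 24.0230
  Minor, Guard: 97×96/261 = 35.6782
  Minor, Forward: 97×55/261 = 20.4406
  Minor, Center: 97×110/261 = 40.8812
  Major, Guard: 107×96/261 = 39.3563
  Major, Forward: 107×55/261 = 22.5479
  Major, Center: 107×110/261 = 45.0958
Contributions (O − E)²/E:
  (9 − 20.9655)²/20.9655 = 6.8290
  (27 − 12.0115)²/12.0115 = 18.7033
  (21 − 24.0230)²/24.0230 = 0.3804
  (44 − 35.6782)²/35.6782 = 1.9410
  (8 − 20.4406)²/20.4406 = 7.5716
  (45 − 40.8812)²/40.8812 = 0.4150
  (43 − 39.3563)²/39.3563 = 0.3373
  (20 − 22.5479)²/22.5479 = 0.2879
  (44 − 45.0958)²/45.0958 = 0.0266
χ² = 6.8290 + 18.7033 + 0.3804 + 1.9410 + 7.5716 + 0.4150 + 0.3373 + 0.2879 + 0.0266 = 36.49

36.49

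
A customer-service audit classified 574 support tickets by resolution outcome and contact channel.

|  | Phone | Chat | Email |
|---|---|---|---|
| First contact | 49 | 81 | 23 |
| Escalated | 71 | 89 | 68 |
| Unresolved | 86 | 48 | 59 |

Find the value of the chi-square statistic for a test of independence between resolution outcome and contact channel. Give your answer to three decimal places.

Row totals: 153, 228, 193. Column totals: 206, 218, 150. Grand total N = 574.
Expected counts (row total × column total / N):
  First contact, Phone: 153×206/574 = 54.9094
  First contact, Chat: 153×218/574 = 58.1080
  First contact, Email: 153×150/574 = 39.9826
  Escalated, Phone: 228×206/574 = 81.8258
  Escalated, Chat: 228×218/574 = 86.5923
  Escalated, Email: 228×150/574 = 59.5819
  Unresolved, Phone: 193×206/574 = 69.2648
  Unresolved, Chat: 193×218/574 = 73.2997
  Unresolved, Email: 193×150/574 = 50.4355
Contributions (O − E)²/E:
  (49 − 54.9094)²/54.9094 = 0.6360
  (81 − 58.1080)²/58.1080 = 9.0184
  (23 − 39.9826)²/39.9826 = 7.2134
  (71 − 81.8258)²/81.8258 = 1.4323
  (89 − 86.5923)²/86.5923 = 0.0669
  (68 − 59.5819)²/59.5819 = 1.1894
  (86 − 69.2648)²/69.2648 = 4.0434
  (48 − 73.2997)²/73.2997 = 8.7323
  (59 − 50.4355)²/50.4355 = 1.4543
χ² = 0.6360 + 9.0184 + 7.2134 + 1.4323 + 0.0669 + 1.1894 + 4.0434 + 8.7323 + 1.4543 = 33.786

33.786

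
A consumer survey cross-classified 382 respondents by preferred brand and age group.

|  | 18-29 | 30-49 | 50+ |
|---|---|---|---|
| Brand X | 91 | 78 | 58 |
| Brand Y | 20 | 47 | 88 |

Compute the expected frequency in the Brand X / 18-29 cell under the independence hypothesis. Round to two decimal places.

65.96

Row total (Brand X) = 227; column total (18-29) = 111; grand total N = 382.
Expected count = (row total × column total) / N = 227 × 111 / 382 = 65.96.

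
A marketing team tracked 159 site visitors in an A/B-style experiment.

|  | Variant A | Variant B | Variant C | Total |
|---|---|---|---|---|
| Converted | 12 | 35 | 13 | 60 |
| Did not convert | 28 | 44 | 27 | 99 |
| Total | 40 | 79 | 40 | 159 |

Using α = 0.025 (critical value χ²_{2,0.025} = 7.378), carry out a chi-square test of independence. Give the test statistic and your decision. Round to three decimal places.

2.936; fail to reject H₀

Grand total N = 159.
Expected counts (row total × column total / N):
  Converted, Variant A: 60×40/159 = 15.0943
  Converted, Variant B: 60×79/159 = 29.8113
  Converted, Variant C: 60×40/159 = 15.0943
  Did not convert, Variant A: 99×40/159 = 24.9057
  Did not convert, Variant B: 99×79/159 = 49.1887
  Did not convert, Variant C: 99×40/159 = 24.9057
Contributions (O − E)²/E:
  (12 − 15.0943)²/15.0943 = 0.6343
  (35 − 29.8113)²/29.8113 = 0.9031
  (13 − 15.0943)²/15.0943 = 0.2906
  (28 − 24.9057)²/24.9057 = 0.3844
  (44 − 49.1887)²/49.1887 = 0.5473
  (27 − 24.9057)²/24.9057 = 0.1761
χ² = 0.6343 + 0.9031 + 0.2906 + 0.3844 + 0.5473 + 0.1761 = 2.936
df = (2−1)(3−1) = 2. Since 2.936 < 7.378, fail to reject the null hypothesis of independence at α = 0.025.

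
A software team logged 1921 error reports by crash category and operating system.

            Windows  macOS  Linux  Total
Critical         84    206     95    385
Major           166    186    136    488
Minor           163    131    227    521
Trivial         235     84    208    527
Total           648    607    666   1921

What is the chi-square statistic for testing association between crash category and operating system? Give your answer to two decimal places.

Grand total N = 1921.
Expected counts (row total × column total / N):
  Critical, Windows: 385×648/1921 = 129.8699
  Critical, macOS: 385×607/1921 = 121.6528
  Critical, Linux: 385×666/1921 = 133.4774
  Major, Windows: 488×648/1921 = 164.6143
  Major, macOS: 488×607/1921 = 154.1989
  Major, Linux: 488×666/1921 = 169.1869
  Minor, Windows: 521×648/1921 = 175.7460
  Minor, macOS: 521×607/1921 = 164.6262
  Minor, Linux: 521×666/1921 = 180.6278
  Trivial, Windows: 527×648/1921 = 177.7699
  Trivial, macOS: 527×607/1921 = 166.5221
  Trivial, Linux: 527×666/1921 = 182.7080
Contributions (O − E)²/E:
  (84 − 129.8699)²/129.8699 = 16.2012
  (206 − 121.6528)²/121.6528 = 58.4816
  (95 − 133.4774)²/133.4774 = 11.0918
  (166 − 164.6143)²/164.6143 = 0.0117
  (186 − 154.1989)²/154.1989 = 6.5585
  (136 − 169.1869)²/169.1869 = 6.5098
  (163 − 175.7460)²/175.7460 = 0.9244
  (131 − 164.6262)²/164.6262 = 6.8684
  (227 − 180.6278)²/180.6278 = 11.9050
  (235 − 177.7699)²/177.7699 = 18.4243
  (84 − 166.5221)²/166.5221 = 40.8949
  (208 − 182.7080)²/182.7080 = 3.5011
χ² = 16.2012 + 58.4816 + 11.0918 + 0.0117 + 6.5585 + 6.5098 + 0.9244 + 6.8684 + 11.9050 + 18.4243 + 40.8949 + 3.5011 = 181.37

181.37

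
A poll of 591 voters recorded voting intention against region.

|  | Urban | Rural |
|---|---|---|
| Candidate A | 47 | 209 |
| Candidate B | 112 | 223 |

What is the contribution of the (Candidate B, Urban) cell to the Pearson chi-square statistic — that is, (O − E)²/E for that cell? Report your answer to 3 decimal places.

Row total (Candidate B) = 335; column total (Urban) = 159; N = 591.
Expected count E = 335 × 159 / 591 = 90.1269.
Contribution = (O − E)²/E = (112 − 90.1269)² / 90.1269 = 5.308.

5.308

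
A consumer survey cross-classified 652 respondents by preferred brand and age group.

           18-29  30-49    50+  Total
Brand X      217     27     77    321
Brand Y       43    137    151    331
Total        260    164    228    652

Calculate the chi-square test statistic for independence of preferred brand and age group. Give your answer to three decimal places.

Grand total N = 652.
Expected counts (row total × column total / N):
  Brand X, 18-29: 321×260/652 = 128.0061
  Brand X, 30-49: 321×164/652 = 80.7423
  Brand X, 50+: 321×228/652 = 112.2515
  Brand Y, 18-29: 331×260/652 = 131.9939
  Brand Y, 30-49: 331×164/652 = 83.2577
  Brand Y, 50+: 331×228/652 = 115.7485
Contributions (O − E)²/E:
  (217 − 128.0061)²/128.0061 = 61.8714
  (27 − 80.7423)²/80.7423 = 35.7710
  (77 − 112.2515)²/112.2515 = 11.0704
  (43 − 131.9939)²/131.9939 = 60.0021
  (137 − 83.2577)²/83.2577 = 34.6903
  (151 − 115.7485)²/115.7485 = 10.7359
χ² = 61.8714 + 35.7710 + 11.0704 + 60.0021 + 34.6903 + 10.7359 = 214.141

214.141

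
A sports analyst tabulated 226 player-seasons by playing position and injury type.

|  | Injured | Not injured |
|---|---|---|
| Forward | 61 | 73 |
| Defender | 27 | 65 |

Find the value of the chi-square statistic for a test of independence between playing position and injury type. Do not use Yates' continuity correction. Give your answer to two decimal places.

Row totals: 134, 92. Column totals: 88, 138. Grand total N = 226.
Expected counts (row total × column total / N):
  Forward, Injured: 134×88/226 = 52.177
  Forward, Not injured: 134×138/226 = 81.823
  Defender, Injured: 92×88/226 = 35.823
  Defender, Not injured: 92×138/226 = 56.177
Contributions (O − E)²/E:
  (61 − 52.177)²/52.177 = 1.4919
  (73 − 81.823)²/81.823 = 0.9514
  (27 − 35.823)²/35.823 = 2.1731
  (65 − 56.177)²/56.177 = 1.3857
χ² = 1.4919 + 0.9514 + 2.1731 + 1.3857 = 6.00

6.00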